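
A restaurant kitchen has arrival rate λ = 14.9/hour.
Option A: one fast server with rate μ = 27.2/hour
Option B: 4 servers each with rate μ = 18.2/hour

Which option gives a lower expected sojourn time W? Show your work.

Option A: single server μ = 27.2 (M/M/1)
  ρ_A = 14.9/27.2 = 0.5478
  W_A = 1/(μ-λ) = 1/(27.2-14.9) = 1/12.30 = 0.08130

Option B: 4 servers μ = 18.2 (M/M/4)
  ρ_B = λ/(cμ) = 14.9/(4×18.2) = 0.2047
  Offered load a = λ/μ = cρ = 14.9/18.2 = 0.8187
  P₀ = [ Σₙ₌₀^3 aⁿ/n! + a^4/(4!(1-ρ)) ]⁻¹
  Σ = a^0/0! + a^1/1! + a^2/2! + a^3/3! = 1.0000 + 0.81868 + 0.33512 + 0.091452 = 2.2453
  a^4/(4!(1-ρ)) = 0.4492/(24 × 0.7953) = 0.02353
  P₀ = 1/(2.2453 + 0.02353) = 0.4408
  Lq = P₀·a^4·ρ / (4!(1-ρ)²) = 0.44076 × 0.44922 × 0.20467 / (24 × 0.63255) = 0.002669
  Wq_B = Lq/λ = 0.0026694/14.9 = 0.00017915
  W_B = Wq_B + 1/μ = 0.00017915 + 0.054945 = 0.05512

Since W_B = 0.05512 < W_A = 0.08130, Option B (multiple servers) has the shorter time in system.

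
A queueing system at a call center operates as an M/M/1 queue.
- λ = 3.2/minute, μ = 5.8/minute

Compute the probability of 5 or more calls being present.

ρ = λ/μ = 3.2/5.8 = 0.55172
P(N ≥ n) = ρⁿ
P(N ≥ 5) = 0.55172^5
P(N ≥ 5) = 0.05112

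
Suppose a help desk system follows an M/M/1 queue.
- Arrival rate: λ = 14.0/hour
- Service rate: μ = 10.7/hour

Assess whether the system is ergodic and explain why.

Stability requires ρ = λ/(cμ) < 1
ρ = 14.0/(1 × 10.7) = 14.0/10.70 = 1.3084
Since 1.3084 ≥ 1, the system is UNSTABLE.
Queue grows without bound. Need μ > λ = 14.0.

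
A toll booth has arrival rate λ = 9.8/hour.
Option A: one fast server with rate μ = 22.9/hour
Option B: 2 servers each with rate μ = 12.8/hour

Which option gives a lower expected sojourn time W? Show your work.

Option A: single server μ = 22.9 (M/M/1)
  ρ_A = 9.8/22.9 = 0.4279
  W_A = 1/(μ-λ) = 1/(22.9-9.8) = 1/13.10 = 0.07634

Option B: 2 servers μ = 12.8 (M/M/2)
  ρ_B = λ/(cμ) = 9.8/(2×12.8) = 0.3828
  Offered load a = λ/μ = cρ = 9.8/12.8 = 0.7656
  P₀ = [ Σₙ₌₀^1 aⁿ/n! + a^2/(2!(1-ρ)) ]⁻¹
  Σ = a^0/0! + a^1/1! = 1.0000 + 0.7656 = 1.7656
  a^2/(2!(1-ρ)) = 0.5862/(2 × 0.6172) = 0.4749
  P₀ = 1/(1.7656 + 0.4749) = 0.4463
  Lq = P₀·a^2·ρ / (2!(1-ρ)²) = 0.4463 × 0.5862 × 0.3828 / (2 × 0.3809) = 0.1315
  Wq_B = Lq/λ = 0.131464/9.8 = 0.013415
  W_B = Wq_B + 1/μ = 0.013415 + 0.078125 = 0.09154

Since W_A = 0.07634 < W_B = 0.09154, Option A (single fast server) has the shorter time in system.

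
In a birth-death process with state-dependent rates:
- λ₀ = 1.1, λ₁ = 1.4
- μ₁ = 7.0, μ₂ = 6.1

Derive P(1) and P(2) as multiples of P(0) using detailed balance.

Balance equations:
State 0: λ₀P₀ = μ₁P₁ → P₁ = (λ₀/μ₁)P₀ = (1.1/7.0)P₀ = 0.1571P₀
State 1: P₂ = (λ₀λ₁)/(μ₁μ₂)P₀ = (1.1×1.4)/(7.0×6.1)P₀ = 0.03607P₀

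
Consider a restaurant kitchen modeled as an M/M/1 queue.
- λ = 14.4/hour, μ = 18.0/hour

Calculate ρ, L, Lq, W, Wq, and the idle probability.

Step 1: ρ = λ/μ = 14.4/18.0 = 0.8000
Step 2: L = λ/(μ-λ) = 14.4/3.60 = 4.0000
Step 3: Lq = λ²/(μ(μ-λ)) = 207.36/(18.0×3.60) = 3.2000
Step 4: W = 1/(μ-λ) = 1/3.60 = 0.27778
Step 5: Wq = λ/(μ(μ-λ)) = 14.4/(18.0×3.60) = 0.2222
Step 6: P(0) = 1-ρ = 0.2000
Verify: L = λW = 14.4×0.27778 = 4.0000 ✔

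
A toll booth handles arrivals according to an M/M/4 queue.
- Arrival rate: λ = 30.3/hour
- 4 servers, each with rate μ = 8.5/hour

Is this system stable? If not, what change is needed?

Stability requires ρ = λ/(cμ) < 1
ρ = 30.3/(4 × 8.5) = 30.3/34.00 = 0.8912
Since 0.8912 < 1, the system is STABLE.
The servers are busy 89.12% of the time.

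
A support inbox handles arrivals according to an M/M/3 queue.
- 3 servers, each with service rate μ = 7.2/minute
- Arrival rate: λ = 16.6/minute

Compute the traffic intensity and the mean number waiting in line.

Traffic intensity: ρ = λ/(cμ) = 16.6/(3×7.2) = 0.7685
Since ρ = 0.7685 < 1, system is stable.
Offered load a = λ/μ = cρ = 16.6/7.2 = 2.3056
P₀ = [ Σₙ₌₀^2 aⁿ/n! + a^3/(3!(1-ρ)) ]⁻¹
Σ = a^0/0! + a^1/1! + a^2/2! = 1.000000 + 2.305556 + 2.657793 = 5.9633
a^3/(3!(1-ρ)) = 12.2554/(6 × 0.23148) = 8.8239
P₀ = 1/(5.9633 + 8.8239) = 0.06763
Lq = P₀·a^3·ρ / (3!(1-ρ)²) = 0.067626 × 12.2554 × 0.76852 / (6 × 0.053584) = 1.9811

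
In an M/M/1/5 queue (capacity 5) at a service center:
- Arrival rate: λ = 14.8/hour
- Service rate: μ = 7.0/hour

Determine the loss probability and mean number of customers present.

ρ = λ/μ = 14.8/7.0 = 2.1143
P₀ = (1-ρ)/(1-ρ^(K+1)) = (1-2.1143)/(1-2.1143^6) = -1.1143/-88.3305 = 0.01262
P_K = P₀×ρ^K = 0.012615 × 2.1143^5 = 0.012615 × 42.2506 = 0.5330
Blocking probability P_5 = 0.5330 (53.30%)
L = ρ[1 - (K+1)ρ^K + Kρ^(K+1)] / [(1-ρ)(1-ρ^(K+1))]
L = 2.1143 × (1 - 6×42.2506 + 5×89.3305) / ((1 - 2.1143) × (1 - 89.3305)) = 4.1705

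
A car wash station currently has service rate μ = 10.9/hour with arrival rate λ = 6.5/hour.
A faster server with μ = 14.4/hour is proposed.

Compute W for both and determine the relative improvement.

System 1: ρ₁ = 6.5/10.9 = 0.5963, W₁ = 1/(10.9-6.5) = 0.2273
System 2: ρ₂ = 6.5/14.4 = 0.4514, W₂ = 1/(14.4-6.5) = 0.1266
Improvement: (W₁-W₂)/W₁ = (0.2273-0.1266)/0.2273 = 44.30%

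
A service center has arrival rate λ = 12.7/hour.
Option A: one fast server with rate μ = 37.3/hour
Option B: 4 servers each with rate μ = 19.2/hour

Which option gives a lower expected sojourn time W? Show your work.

Option A: single server μ = 37.3 (M/M/1)
  ρ_A = 12.7/37.3 = 0.3405
  W_A = 1/(μ-λ) = 1/(37.3-12.7) = 1/24.60 = 0.04065

Option B: 4 servers μ = 19.2 (M/M/4)
  ρ_B = λ/(cμ) = 12.7/(4×19.2) = 0.1654
  Offered load a = λ/μ = cρ = 12.7/19.2 = 0.6615
  P₀ = [ Σₙ₌₀^3 aⁿ/n! + a^4/(4!(1-ρ)) ]⁻¹
  Σ = a^0/0! + a^1/1! + a^2/2! + a^3/3! = 1.0000 + 0.6615 + 0.2188 + 0.04823 = 1.9285
  a^4/(4!(1-ρ)) = 0.19143/(24 × 0.83464) = 0.009557
  P₀ = 1/(1.9285 + 0.009557) = 0.5160
  Lq = P₀·a^4·ρ / (4!(1-ρ)²) = 0.51599 × 0.19143 × 0.16536 / (24 × 0.69662) = 0.0009770
  Wq_B = Lq/λ = 0.0009770/12.7 = 0.00007693
  W_B = Wq_B + 1/μ = 0.00007693 + 0.05208 = 0.05216

Since W_A = 0.04065 < W_B = 0.05216, Option A (single fast server) has the shorter time in system.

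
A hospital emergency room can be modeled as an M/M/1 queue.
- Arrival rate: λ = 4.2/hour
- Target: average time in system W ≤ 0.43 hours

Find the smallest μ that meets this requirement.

For M/M/1: W = 1/(μ-λ)
Need W ≤ 0.43, so 1/(μ-λ) ≤ 0.43
μ - λ ≥ 1/0.43 = 2.3256
μ ≥ 4.2 + 2.3256 = 6.5256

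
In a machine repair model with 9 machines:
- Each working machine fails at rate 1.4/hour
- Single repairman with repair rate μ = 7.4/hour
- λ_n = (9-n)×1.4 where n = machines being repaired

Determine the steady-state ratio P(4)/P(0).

P(4)/P(0) = ∏_{i=0}^{4-1} λ_i/μ_{i+1}
= (9-0)×1.4/7.4 × (9-1)×1.4/7.4 × (9-2)×1.4/7.4 × (9-3)×1.4/7.4
= 3.8741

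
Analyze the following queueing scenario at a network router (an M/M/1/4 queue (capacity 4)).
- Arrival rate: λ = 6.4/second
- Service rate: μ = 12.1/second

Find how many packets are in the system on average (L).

ρ = λ/μ = 6.4/12.1 = 0.52893
P₀ = (1-ρ)/(1-ρ^(K+1)) = (1-0.52893)/(1-0.52893^5) = 0.4711/0.9586 = 0.4914
P_K = P₀×ρ^K = 0.4914 × 0.52893^4 = 0.4914 × 0.07827 = 0.03846
L = ρ[1 - (K+1)ρ^K + Kρ^(K+1)] / [(1-ρ)(1-ρ^(K+1))]
L = 0.52893 × (1 - 5×0.07827 + 4×0.04140) / ((1 - 0.52893) × (1 - 0.04140)) = 0.9069 packets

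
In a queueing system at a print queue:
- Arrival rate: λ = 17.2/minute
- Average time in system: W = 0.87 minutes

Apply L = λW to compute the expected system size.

Little's Law: L = λW
L = 17.2 × 0.87 = 14.9640 jobs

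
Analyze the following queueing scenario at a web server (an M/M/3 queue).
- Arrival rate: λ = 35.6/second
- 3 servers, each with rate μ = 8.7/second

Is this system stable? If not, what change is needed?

Stability requires ρ = λ/(cμ) < 1
ρ = 35.6/(3 × 8.7) = 35.6/26.10 = 1.3640
Since 1.3640 ≥ 1, the system is UNSTABLE.
Need c > λ/μ = 35.6/8.7 = 4.09.
Minimum servers needed: c = 5.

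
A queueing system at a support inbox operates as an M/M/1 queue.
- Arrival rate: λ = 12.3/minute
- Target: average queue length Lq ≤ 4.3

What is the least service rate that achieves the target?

For M/M/1: Lq = λ²/(μ(μ-λ))
Need Lq ≤ 4.3, i.e. μ(μ-λ) ≥ λ²/4.3
μ² - 12.3μ - 151.29/4.3 ≥ 0  →  μ² - 12.3μ - 35.18372 ≥ 0
Quadratic formula (positive root): μ = [λ + √(λ² + 4×35.18372)]/2
Discriminant: 151.29 + 4×35.18372 = 292.0249, √292.0249 = 17.0887
μ ≥ (12.3 + 17.0887)/2 = 14.6944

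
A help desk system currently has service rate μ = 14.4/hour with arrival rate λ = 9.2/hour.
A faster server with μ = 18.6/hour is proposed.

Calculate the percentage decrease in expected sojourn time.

System 1: ρ₁ = 9.2/14.4 = 0.6389, W₁ = 1/(14.4-9.2) = 0.19231
System 2: ρ₂ = 9.2/18.6 = 0.4946, W₂ = 1/(18.6-9.2) = 0.10638
Improvement: (W₁-W₂)/W₁ = (0.19231-0.10638)/0.19231 = 44.68%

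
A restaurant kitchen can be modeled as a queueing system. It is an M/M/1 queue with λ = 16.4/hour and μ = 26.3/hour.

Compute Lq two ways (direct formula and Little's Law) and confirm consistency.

Method 1 (direct): Lq = λ²/(μ(μ-λ)) = 268.96/(26.3 × 9.90) = 1.0330

Method 2 (Little's Law):
W = 1/(μ-λ) = 1/9.90 = 0.10101
Wq = W - 1/μ = 0.10101 - 0.038023 = 0.06299
Lq = λWq = 16.4 × 0.06299 = 1.0330 ✔ (matches Method 1)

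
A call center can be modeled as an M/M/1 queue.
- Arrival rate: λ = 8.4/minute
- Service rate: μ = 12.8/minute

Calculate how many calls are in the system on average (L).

ρ = λ/μ = 8.4/12.8 = 0.6562
For M/M/1: L = λ/(μ-λ)
L = 8.4/(12.8-8.4) = 8.4/4.40
L = 1.9091 calls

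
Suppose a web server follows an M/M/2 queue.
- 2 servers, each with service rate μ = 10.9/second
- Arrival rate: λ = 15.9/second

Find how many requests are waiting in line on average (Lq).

Traffic intensity: ρ = λ/(cμ) = 15.9/(2×10.9) = 0.7294
Since ρ = 0.7294 < 1, system is stable.
Offered load a = λ/μ = cρ = 15.9/10.9 = 1.4587
P₀ = [ Σₙ₌₀^1 aⁿ/n! + a^2/(2!(1-ρ)) ]⁻¹
Σ = a^0/0! + a^1/1! = 1.0000 + 1.4587 = 2.4587
a^2/(2!(1-ρ)) = 2.12785/(2 × 0.270642) = 3.9311
P₀ = 1/(2.4587 + 3.9311) = 0.1565
Lq = P₀·a^2·ρ / (2!(1-ρ)²) = 0.1565 × 2.1279 × 0.7294 / (2 × 0.07325) = 1.6580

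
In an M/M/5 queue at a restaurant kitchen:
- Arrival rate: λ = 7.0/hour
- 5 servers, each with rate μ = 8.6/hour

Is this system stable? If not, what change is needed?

Stability requires ρ = λ/(cμ) < 1
ρ = 7.0/(5 × 8.6) = 7.0/43.00 = 0.1628
Since 0.1628 < 1, the system is STABLE.
The servers are busy 16.28% of the time.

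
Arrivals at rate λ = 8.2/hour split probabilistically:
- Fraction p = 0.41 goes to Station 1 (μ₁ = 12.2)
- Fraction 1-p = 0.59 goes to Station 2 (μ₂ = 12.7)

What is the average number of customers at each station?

Effective rates: λ₁ = 8.2×0.41 = 3.362, λ₂ = 8.2×0.59 = 4.838
Station 1: ρ₁ = 3.362/12.2 = 0.27557, L₁ = ρ₁/(1-ρ₁) = 0.27557/(1-0.27557) = 0.3804
Station 2: ρ₂ = 4.838/12.7 = 0.38094, L₂ = ρ₂/(1-ρ₂) = 0.38094/(1-0.38094) = 0.6154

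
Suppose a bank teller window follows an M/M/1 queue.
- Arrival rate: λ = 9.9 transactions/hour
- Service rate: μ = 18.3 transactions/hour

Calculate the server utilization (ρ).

Server utilization: ρ = λ/μ
ρ = 9.9/18.3 = 0.5410
The server is busy 54.10% of the time.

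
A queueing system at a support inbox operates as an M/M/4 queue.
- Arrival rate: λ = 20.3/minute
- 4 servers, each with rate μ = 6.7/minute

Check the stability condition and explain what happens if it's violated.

Stability requires ρ = λ/(cμ) < 1
ρ = 20.3/(4 × 6.7) = 20.3/26.80 = 0.7575
Since 0.7575 < 1, the system is STABLE.
The servers are busy 75.75% of the time.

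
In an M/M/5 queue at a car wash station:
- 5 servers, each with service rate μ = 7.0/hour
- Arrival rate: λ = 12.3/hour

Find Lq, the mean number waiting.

Traffic intensity: ρ = λ/(cμ) = 12.3/(5×7.0) = 0.3514
Since ρ = 0.3514 < 1, system is stable.
Offered load a = λ/μ = cρ = 12.3/7.0 = 1.7571
P₀ = [ Σₙ₌₀^4 aⁿ/n! + a^5/(5!(1-ρ)) ]⁻¹
Σ = a^0/0! + a^1/1! + a^2/2! + a^3/3! + a^4/4! = 1.0000 + 1.7571 + 1.5438 + 0.9042 + 0.3972 = 5.6023
a^5/(5!(1-ρ)) = 16.7508/(120 × 0.6486) = 0.2152
P₀ = 1/(5.6023 + 0.2152) = 0.1719
Lq = P₀·a^5·ρ / (5!(1-ρ)²) = 0.1719 × 16.7508 × 0.3514 / (120 × 0.4206) = 0.02005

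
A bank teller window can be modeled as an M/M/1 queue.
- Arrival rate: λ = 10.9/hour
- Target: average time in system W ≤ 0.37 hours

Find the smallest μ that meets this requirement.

For M/M/1: W = 1/(μ-λ)
Need W ≤ 0.37, so 1/(μ-λ) ≤ 0.37
μ - λ ≥ 1/0.37 = 2.7027
μ ≥ 10.9 + 2.7027 = 13.6027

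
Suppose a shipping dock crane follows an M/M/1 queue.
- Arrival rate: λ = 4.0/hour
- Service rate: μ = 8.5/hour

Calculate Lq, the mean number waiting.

ρ = λ/μ = 4.0/8.5 = 0.4706
For M/M/1: Lq = λ²/(μ(μ-λ))
Lq = 16.00/(8.5 × 4.50)
Lq = 0.4183 containers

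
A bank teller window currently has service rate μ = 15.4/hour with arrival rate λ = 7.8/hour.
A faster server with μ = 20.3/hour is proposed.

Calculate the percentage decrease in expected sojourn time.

System 1: ρ₁ = 7.8/15.4 = 0.5065, W₁ = 1/(15.4-7.8) = 0.13158
System 2: ρ₂ = 7.8/20.3 = 0.3842, W₂ = 1/(20.3-7.8) = 0.080000
Improvement: (W₁-W₂)/W₁ = (0.13158-0.080000)/0.13158 = 39.20%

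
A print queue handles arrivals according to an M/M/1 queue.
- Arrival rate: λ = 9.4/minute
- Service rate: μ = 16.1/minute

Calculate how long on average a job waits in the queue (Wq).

First, compute utilization: ρ = λ/μ = 9.4/16.1 = 0.5839
For M/M/1: Wq = λ/(μ(μ-λ))
Wq = 9.4/(16.1 × (16.1-9.4))
Wq = 9.4/(16.1 × 6.70)
Wq = 0.08714 minutes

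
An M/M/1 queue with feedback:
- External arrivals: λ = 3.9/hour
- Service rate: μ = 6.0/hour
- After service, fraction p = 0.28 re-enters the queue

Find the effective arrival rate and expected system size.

Effective arrival rate: λ_eff = λ/(1-p) = 3.9/(1-0.28) = 3.9/0.72 = 5.41667
ρ = λ_eff/μ = 5.41667/6.0 = 0.902778
L = ρ/(1-ρ) = 0.902778/(1-0.902778) = 9.2857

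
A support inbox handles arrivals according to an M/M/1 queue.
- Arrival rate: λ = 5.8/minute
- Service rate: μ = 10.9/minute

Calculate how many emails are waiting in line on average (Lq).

ρ = λ/μ = 5.8/10.9 = 0.5321
For M/M/1: Lq = λ²/(μ(μ-λ))
Lq = 33.64/(10.9 × 5.10)
Lq = 0.6051 emails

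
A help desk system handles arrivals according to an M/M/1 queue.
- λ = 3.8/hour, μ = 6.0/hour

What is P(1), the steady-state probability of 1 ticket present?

ρ = λ/μ = 3.8/6.0 = 0.6333
P(n) = (1-ρ)ρⁿ
P(1) = (1-0.6333) × 0.6333^1
P(1) = 0.3667 × 0.6333
P(1) = 0.2322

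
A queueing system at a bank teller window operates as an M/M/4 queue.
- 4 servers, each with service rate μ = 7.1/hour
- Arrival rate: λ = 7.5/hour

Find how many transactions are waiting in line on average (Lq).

Traffic intensity: ρ = λ/(cμ) = 7.5/(4×7.1) = 0.2641
Since ρ = 0.2641 < 1, system is stable.
Offered load a = λ/μ = cρ = 7.5/7.1 = 1.0563
P₀ = [ Σₙ₌₀^3 aⁿ/n! + a^4/(4!(1-ρ)) ]⁻¹
Σ = a^0/0! + a^1/1! + a^2/2! + a^3/3! = 1.0000 + 1.0563 + 0.5579 + 0.1965 = 2.8107
a^4/(4!(1-ρ)) = 1.2451/(24 × 0.7359) = 0.07050
P₀ = 1/(2.8107 + 0.07050) = 0.3471
Lq = P₀·a^4·ρ / (4!(1-ρ)²) = 0.34708 × 1.2451 × 0.26408 / (24 × 0.54157) = 0.008780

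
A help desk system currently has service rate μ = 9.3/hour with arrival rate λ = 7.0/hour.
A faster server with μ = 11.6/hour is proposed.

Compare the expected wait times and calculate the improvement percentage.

System 1: ρ₁ = 7.0/9.3 = 0.7527, W₁ = 1/(9.3-7.0) = 0.4348
System 2: ρ₂ = 7.0/11.6 = 0.6034, W₂ = 1/(11.6-7.0) = 0.2174
Improvement: (W₁-W₂)/W₁ = (0.4348-0.2174)/0.4348 = 50.00%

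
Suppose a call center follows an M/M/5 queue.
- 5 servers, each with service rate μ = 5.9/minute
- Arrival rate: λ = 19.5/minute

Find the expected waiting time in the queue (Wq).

Traffic intensity: ρ = λ/(cμ) = 19.5/(5×5.9) = 0.6610
Since ρ = 0.6610 < 1, system is stable.
Offered load a = λ/μ = cρ = 19.5/5.9 = 3.3051
P₀ = [ Σₙ₌₀^4 aⁿ/n! + a^5/(5!(1-ρ)) ]⁻¹
Σ = a^0/0! + a^1/1! + a^2/2! + a^3/3! + a^4/4! = 1.0000 + 3.3051 + 5.4618 + 6.0172 + 4.9719 = 20.7560
a^5/(5!(1-ρ)) = 394.3783/(120 × 0.338983) = 9.6951
P₀ = 1/(20.7560 + 9.6951) = 0.03284
Lq = P₀·a^5·ρ / (5!(1-ρ)²) = 0.0328395 × 394.3783 × 0.661017 / (120 × 0.114910) = 0.6208
Wq = Lq/λ = 0.6208/19.5 = 0.03184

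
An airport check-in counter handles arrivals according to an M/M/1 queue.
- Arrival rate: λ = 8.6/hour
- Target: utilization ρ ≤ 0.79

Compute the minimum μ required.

ρ = λ/μ, so μ = λ/ρ
μ ≥ 8.6/0.79 = 10.8861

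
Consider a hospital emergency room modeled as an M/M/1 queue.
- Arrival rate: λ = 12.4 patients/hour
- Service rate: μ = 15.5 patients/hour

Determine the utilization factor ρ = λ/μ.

Server utilization: ρ = λ/μ
ρ = 12.4/15.5 = 0.8000
The server is busy 80.00% of the time.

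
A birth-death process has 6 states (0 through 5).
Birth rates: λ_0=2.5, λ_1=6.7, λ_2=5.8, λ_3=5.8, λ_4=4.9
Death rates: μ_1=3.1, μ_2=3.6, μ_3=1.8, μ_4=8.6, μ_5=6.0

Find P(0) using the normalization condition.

Ratios P(n)/P(0) = (λ₀···λₙ₋₁)/(μ₁···μₙ):
P(1)/P(0) = (2.5)/(3.1) = 0.8065
P(2)/P(0) = (2.5×6.7)/(3.1×3.6) = 1.5009
P(3)/P(0) = (2.5×6.7×5.8)/(3.1×3.6×1.8) = 4.8362
P(4)/P(0) = (2.5×6.7×5.8×5.8)/(3.1×3.6×1.8×8.6) = 3.2616
P(5)/P(0) = (2.5×6.7×5.8×5.8×4.9)/(3.1×3.6×1.8×8.6×6.0) = 2.6637

Normalization: ∑ P(n) = 1
P(0) × (1.0000 + 0.8065 + 1.5009 + 4.8362 + 3.2616 + 2.6637) = 1
P(0) × 14.0689 = 1
P(0) = 1/14.0689 = 0.07108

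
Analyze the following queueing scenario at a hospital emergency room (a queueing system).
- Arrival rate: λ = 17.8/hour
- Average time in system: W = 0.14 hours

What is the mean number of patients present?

Little's Law: L = λW
L = 17.8 × 0.14 = 2.4920 patients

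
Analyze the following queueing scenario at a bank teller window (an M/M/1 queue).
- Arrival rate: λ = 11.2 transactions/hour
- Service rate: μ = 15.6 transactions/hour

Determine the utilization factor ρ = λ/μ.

Server utilization: ρ = λ/μ
ρ = 11.2/15.6 = 0.7179
The server is busy 71.79% of the time.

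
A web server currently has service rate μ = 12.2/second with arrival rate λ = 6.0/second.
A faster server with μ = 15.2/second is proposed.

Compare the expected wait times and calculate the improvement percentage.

System 1: ρ₁ = 6.0/12.2 = 0.4918, W₁ = 1/(12.2-6.0) = 0.1613
System 2: ρ₂ = 6.0/15.2 = 0.3947, W₂ = 1/(15.2-6.0) = 0.1087
Improvement: (W₁-W₂)/W₁ = (0.1613-0.1087)/0.1613 = 32.61%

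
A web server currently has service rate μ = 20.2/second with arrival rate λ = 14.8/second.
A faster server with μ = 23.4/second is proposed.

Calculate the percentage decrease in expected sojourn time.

System 1: ρ₁ = 14.8/20.2 = 0.7327, W₁ = 1/(20.2-14.8) = 0.18519
System 2: ρ₂ = 14.8/23.4 = 0.6325, W₂ = 1/(23.4-14.8) = 0.11628
Improvement: (W₁-W₂)/W₁ = (0.18519-0.11628)/0.18519 = 37.21%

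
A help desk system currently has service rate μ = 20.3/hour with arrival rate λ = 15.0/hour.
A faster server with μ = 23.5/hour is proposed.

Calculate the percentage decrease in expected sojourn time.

System 1: ρ₁ = 15.0/20.3 = 0.7389, W₁ = 1/(20.3-15.0) = 0.18868
System 2: ρ₂ = 15.0/23.5 = 0.6383, W₂ = 1/(23.5-15.0) = 0.11765
Improvement: (W₁-W₂)/W₁ = (0.18868-0.11765)/0.18868 = 37.65%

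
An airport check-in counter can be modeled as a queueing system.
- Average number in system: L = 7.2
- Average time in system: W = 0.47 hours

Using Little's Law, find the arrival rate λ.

Little's Law: L = λW, so λ = L/W
λ = 7.2/0.47 = 15.3191 passengers/hour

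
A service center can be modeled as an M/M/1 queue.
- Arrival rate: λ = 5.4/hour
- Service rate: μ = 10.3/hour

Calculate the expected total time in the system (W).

First, compute utilization: ρ = λ/μ = 5.4/10.3 = 0.5243
For M/M/1: W = 1/(μ-λ)
W = 1/(10.3-5.4) = 1/4.90
W = 0.2041 hours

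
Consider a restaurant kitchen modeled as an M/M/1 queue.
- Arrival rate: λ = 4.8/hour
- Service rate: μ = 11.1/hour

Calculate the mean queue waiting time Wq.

First, compute utilization: ρ = λ/μ = 4.8/11.1 = 0.4324
For M/M/1: Wq = λ/(μ(μ-λ))
Wq = 4.8/(11.1 × (11.1-4.8))
Wq = 4.8/(11.1 × 6.30)
Wq = 0.06864 hours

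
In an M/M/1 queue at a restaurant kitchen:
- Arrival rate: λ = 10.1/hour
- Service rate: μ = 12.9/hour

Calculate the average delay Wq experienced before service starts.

First, compute utilization: ρ = λ/μ = 10.1/12.9 = 0.7829
For M/M/1: Wq = λ/(μ(μ-λ))
Wq = 10.1/(12.9 × (12.9-10.1))
Wq = 10.1/(12.9 × 2.80)
Wq = 0.2796 hours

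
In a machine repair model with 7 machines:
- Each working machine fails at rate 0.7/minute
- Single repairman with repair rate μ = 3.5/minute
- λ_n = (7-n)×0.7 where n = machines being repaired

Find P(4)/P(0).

P(4)/P(0) = ∏_{i=0}^{4-1} λ_i/μ_{i+1}
= (7-0)×0.7/3.5 × (7-1)×0.7/3.5 × (7-2)×0.7/3.5 × (7-3)×0.7/3.5
= 1.3440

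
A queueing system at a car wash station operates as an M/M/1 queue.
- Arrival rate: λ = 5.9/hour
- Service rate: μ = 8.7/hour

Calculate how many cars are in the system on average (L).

ρ = λ/μ = 5.9/8.7 = 0.6782
For M/M/1: L = λ/(μ-λ)
L = 5.9/(8.7-5.9) = 5.9/2.80
L = 2.1071 cars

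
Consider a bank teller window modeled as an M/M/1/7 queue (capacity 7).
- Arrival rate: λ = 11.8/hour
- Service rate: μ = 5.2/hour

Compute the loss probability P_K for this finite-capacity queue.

ρ = λ/μ = 11.8/5.2 = 2.2692
P₀ = (1-ρ)/(1-ρ^(K+1)) = (1-2.2692)/(1-2.2692^8) = -1.2692/-702.0435 = 0.001808
P_K = P₀×ρ^K = 0.0018079 × 2.2692^7 = 0.0018079 × 309.8200 = 0.5601
Blocking probability = 56.01%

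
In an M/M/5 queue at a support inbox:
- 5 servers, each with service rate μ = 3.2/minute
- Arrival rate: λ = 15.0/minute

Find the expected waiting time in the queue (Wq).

Traffic intensity: ρ = λ/(cμ) = 15.0/(5×3.2) = 0.9375
Since ρ = 0.9375 < 1, system is stable.
Offered load a = λ/μ = cρ = 15.0/3.2 = 4.6875
P₀ = [ Σₙ₌₀^4 aⁿ/n! + a^5/(5!(1-ρ)) ]⁻¹
Σ = a^0/0! + a^1/1! + a^2/2! + a^3/3! + a^4/4! = 1.0000 + 4.6875 + 10.9863 + 17.1661 + 20.1166 = 53.9565
a^5/(5!(1-ρ)) = 2263.1139/(120 × 0.06250) = 301.7485
P₀ = 1/(53.9565 + 301.7485) = 0.002811
Lq = P₀·a^5·ρ / (5!(1-ρ)²) = 0.0028113 × 2263.1139 × 0.93750 / (120 × 0.0039062) = 12.7247
Wq = Lq/λ = 12.7247/15.0 = 0.8483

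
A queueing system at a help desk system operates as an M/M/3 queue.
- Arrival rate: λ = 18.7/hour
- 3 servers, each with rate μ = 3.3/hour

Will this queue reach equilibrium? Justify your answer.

Stability requires ρ = λ/(cμ) < 1
ρ = 18.7/(3 × 3.3) = 18.7/9.90 = 1.8889
Since 1.8889 ≥ 1, the system is UNSTABLE.
Need c > λ/μ = 18.7/3.3 = 5.67.
Minimum servers needed: c = 6.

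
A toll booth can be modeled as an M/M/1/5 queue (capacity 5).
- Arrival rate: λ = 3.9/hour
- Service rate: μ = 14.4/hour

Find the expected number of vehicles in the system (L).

ρ = λ/μ = 3.9/14.4 = 0.27083
P₀ = (1-ρ)/(1-ρ^(K+1)) = (1-0.27083)/(1-0.27083^6) = 0.7292/0.9996 = 0.7295
P_K = P₀×ρ^K = 0.7295 × 0.27083^5 = 0.7295 × 0.001457 = 0.001063
L = ρ[1 - (K+1)ρ^K + Kρ^(K+1)] / [(1-ρ)(1-ρ^(K+1))]
L = 0.27083 × (1 - 6×0.001457 + 5×0.0003946) / ((1 - 0.27083) × (1 - 0.0003946)) = 0.3691 vehicles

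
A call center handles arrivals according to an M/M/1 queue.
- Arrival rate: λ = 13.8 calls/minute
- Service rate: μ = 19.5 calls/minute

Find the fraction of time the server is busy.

Server utilization: ρ = λ/μ
ρ = 13.8/19.5 = 0.7077
The server is busy 70.77% of the time.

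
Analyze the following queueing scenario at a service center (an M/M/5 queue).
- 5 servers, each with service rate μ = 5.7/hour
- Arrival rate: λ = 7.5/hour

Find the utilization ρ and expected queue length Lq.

Traffic intensity: ρ = λ/(cμ) = 7.5/(5×5.7) = 0.2632
Since ρ = 0.2632 < 1, system is stable.
Offered load a = λ/μ = cρ = 7.5/5.7 = 1.3158
P₀ = [ Σₙ₌₀^4 aⁿ/n! + a^5/(5!(1-ρ)) ]⁻¹
Σ = a^0/0! + a^1/1! + a^2/2! + a^3/3! + a^4/4! = 1.0000 + 1.3158 + 0.86565 + 0.37967 + 0.12489 = 3.6860
a^5/(5!(1-ρ)) = 3.9440/(120 × 0.73684) = 0.04460
P₀ = 1/(3.6860 + 0.04460) = 0.2681
Lq = P₀·a^5·ρ / (5!(1-ρ)²) = 0.26805 × 3.9440 × 0.26316 / (120 × 0.54294) = 0.004270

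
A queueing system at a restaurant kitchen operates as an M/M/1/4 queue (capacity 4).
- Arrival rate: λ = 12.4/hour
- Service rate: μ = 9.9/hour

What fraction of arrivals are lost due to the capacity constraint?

ρ = λ/μ = 12.4/9.9 = 1.25253
P₀ = (1-ρ)/(1-ρ^(K+1)) = (1-1.25253)/(1-1.25253^5) = -0.2525/-2.0828 = 0.1212
P_K = P₀×ρ^K = 0.12125 × 1.25253^4 = 0.12125 × 2.4612 = 0.2984
Blocking probability = 29.84%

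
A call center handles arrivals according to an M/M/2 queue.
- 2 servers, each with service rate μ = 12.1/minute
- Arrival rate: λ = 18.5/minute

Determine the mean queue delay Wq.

Traffic intensity: ρ = λ/(cμ) = 18.5/(2×12.1) = 0.7645
Since ρ = 0.7645 < 1, system is stable.
Offered load a = λ/μ = cρ = 18.5/12.1 = 1.5289
P₀ = [ Σₙ₌₀^1 aⁿ/n! + a^2/(2!(1-ρ)) ]⁻¹
Σ = a^0/0! + a^1/1! = 1.0000 + 1.5289 = 2.5289
a^2/(2!(1-ρ)) = 2.33761/(2 × 0.235537) = 4.9623
P₀ = 1/(2.5289 + 4.9623) = 0.1335
Lq = P₀·a^2·ρ / (2!(1-ρ)²) = 0.13349 × 2.3376 × 0.76446 / (2 × 0.055478) = 2.1499
Wq = Lq/λ = 2.1499/18.5 = 0.1162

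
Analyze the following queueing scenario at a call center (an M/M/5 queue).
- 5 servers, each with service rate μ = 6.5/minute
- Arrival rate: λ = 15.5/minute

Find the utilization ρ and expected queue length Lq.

Traffic intensity: ρ = λ/(cμ) = 15.5/(5×6.5) = 0.4769
Since ρ = 0.4769 < 1, system is stable.
Offered load a = λ/μ = cρ = 15.5/6.5 = 2.3846
P₀ = [ Σₙ₌₀^4 aⁿ/n! + a^5/(5!(1-ρ)) ]⁻¹
Σ = a^0/0! + a^1/1! + a^2/2! + a^3/3! + a^4/4! = 1.0000 + 2.3846 + 2.8432 + 2.2600 + 1.3473 = 9.8351
a^5/(5!(1-ρ)) = 77.1066/(120 × 0.5231) = 1.2284
P₀ = 1/(9.8351 + 1.2284) = 0.09039
Lq = P₀·a^5·ρ / (5!(1-ρ)²) = 0.09039 × 77.1066 × 0.4769 / (120 × 0.2736) = 0.1012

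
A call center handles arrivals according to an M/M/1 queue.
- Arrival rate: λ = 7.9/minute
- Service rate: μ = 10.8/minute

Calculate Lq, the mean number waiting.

ρ = λ/μ = 7.9/10.8 = 0.7315
For M/M/1: Lq = λ²/(μ(μ-λ))
Lq = 62.41/(10.8 × 2.90)
Lq = 1.9927 calls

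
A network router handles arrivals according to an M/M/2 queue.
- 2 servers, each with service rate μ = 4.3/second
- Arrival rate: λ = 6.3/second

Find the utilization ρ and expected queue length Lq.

Traffic intensity: ρ = λ/(cμ) = 6.3/(2×4.3) = 0.7326
Since ρ = 0.7326 < 1, system is stable.
Offered load a = λ/μ = cρ = 6.3/4.3 = 1.4651
P₀ = [ Σₙ₌₀^1 aⁿ/n! + a^2/(2!(1-ρ)) ]⁻¹
Σ = a^0/0! + a^1/1! = 1.0000 + 1.4651 = 2.4651
a^2/(2!(1-ρ)) = 2.146566/(2 × 0.2674419) = 4.0131
P₀ = 1/(2.4651 + 4.0131) = 0.1544
Lq = P₀·a^2·ρ / (2!(1-ρ)²) = 0.15436 × 2.1466 × 0.73256 / (2 × 0.071525) = 1.6968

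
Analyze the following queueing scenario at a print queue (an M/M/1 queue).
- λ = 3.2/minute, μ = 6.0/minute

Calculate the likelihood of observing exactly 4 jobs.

ρ = λ/μ = 3.2/6.0 = 0.53333
P(n) = (1-ρ)ρⁿ
P(4) = (1-0.53333) × 0.53333^4
P(4) = 0.4667 × 0.08091
P(4) = 0.03776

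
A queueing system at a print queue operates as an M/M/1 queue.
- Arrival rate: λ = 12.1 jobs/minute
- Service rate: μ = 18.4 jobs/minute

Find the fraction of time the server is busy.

Server utilization: ρ = λ/μ
ρ = 12.1/18.4 = 0.6576
The server is busy 65.76% of the time.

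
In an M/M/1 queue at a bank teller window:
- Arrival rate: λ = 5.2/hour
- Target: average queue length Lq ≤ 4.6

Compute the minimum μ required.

For M/M/1: Lq = λ²/(μ(μ-λ))
Need Lq ≤ 4.6, i.e. μ(μ-λ) ≥ λ²/4.6
μ² - 5.2μ - 27.04/4.6 ≥ 0  →  μ² - 5.2μ - 5.87826 ≥ 0
Quadratic formula (positive root): μ = [λ + √(λ² + 4×5.87826)]/2
Discriminant: 27.04 + 4×5.87826 = 50.55304, √50.55304 = 7.11007
μ ≥ (5.2 + 7.11007)/2 = 6.1550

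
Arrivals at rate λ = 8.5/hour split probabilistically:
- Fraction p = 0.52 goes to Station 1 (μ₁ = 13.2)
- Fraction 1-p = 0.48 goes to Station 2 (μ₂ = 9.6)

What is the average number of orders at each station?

Effective rates: λ₁ = 8.5×0.52 = 4.42, λ₂ = 8.5×0.48 = 4.08
Station 1: ρ₁ = 4.42/13.2 = 0.33485, L₁ = ρ₁/(1-ρ₁) = 0.33485/(1-0.33485) = 0.5034
Station 2: ρ₂ = 4.08/9.6 = 0.4250, L₂ = ρ₂/(1-ρ₂) = 0.4250/(1-0.4250) = 0.7391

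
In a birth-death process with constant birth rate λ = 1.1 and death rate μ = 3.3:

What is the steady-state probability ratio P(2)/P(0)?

For constant rates: P(n)/P(0) = (λ/μ)^n
P(2)/P(0) = (1.1/3.3)^2 = 0.3333^2 = 0.1111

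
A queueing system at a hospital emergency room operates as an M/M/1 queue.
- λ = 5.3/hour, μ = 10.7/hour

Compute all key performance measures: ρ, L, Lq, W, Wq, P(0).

Step 1: ρ = λ/μ = 5.3/10.7 = 0.4953
Step 2: L = λ/(μ-λ) = 5.3/5.40 = 0.9815
Step 3: Lq = λ²/(μ(μ-λ)) = 28.09/(10.7×5.40) = 0.4862
Step 4: W = 1/(μ-λ) = 1/5.40 = 0.18519
Step 5: Wq = λ/(μ(μ-λ)) = 5.3/(10.7×5.40) = 0.09173
Step 6: P(0) = 1-ρ = 0.5047
Verify: L = λW = 5.3×0.18519 = 0.9815 ✔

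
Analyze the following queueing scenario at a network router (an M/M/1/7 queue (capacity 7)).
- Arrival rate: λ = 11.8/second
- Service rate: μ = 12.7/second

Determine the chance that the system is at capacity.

ρ = λ/μ = 11.8/12.7 = 0.929134
P₀ = (1-ρ)/(1-ρ^(K+1)) = (1-0.929134)/(1-0.929134^8) = 0.07087/0.4446 = 0.1594
P_K = P₀×ρ^K = 0.1594 × 0.929134^7 = 0.1594 × 0.5978 = 0.09529
Blocking probability = 9.53%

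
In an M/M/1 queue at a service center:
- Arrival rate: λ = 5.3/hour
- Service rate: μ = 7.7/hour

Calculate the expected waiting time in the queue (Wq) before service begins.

First, compute utilization: ρ = λ/μ = 5.3/7.7 = 0.6883
For M/M/1: Wq = λ/(μ(μ-λ))
Wq = 5.3/(7.7 × (7.7-5.3))
Wq = 5.3/(7.7 × 2.40)
Wq = 0.2868 hours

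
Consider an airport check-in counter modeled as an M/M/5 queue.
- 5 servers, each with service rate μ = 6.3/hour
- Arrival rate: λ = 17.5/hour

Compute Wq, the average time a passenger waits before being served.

Traffic intensity: ρ = λ/(cμ) = 17.5/(5×6.3) = 0.5556
Since ρ = 0.5556 < 1, system is stable.
Offered load a = λ/μ = cρ = 17.5/6.3 = 2.7778
P₀ = [ Σₙ₌₀^4 aⁿ/n! + a^5/(5!(1-ρ)) ]⁻¹
Σ = a^0/0! + a^1/1! + a^2/2! + a^3/3! + a^4/4! = 1.00000 + 2.77778 + 3.85802 + 3.57225 + 2.48073 = 13.6888
a^5/(5!(1-ρ)) = 165.3817/(120 × 0.44444) = 3.1009
P₀ = 1/(13.6888 + 3.1009) = 0.05956
Lq = P₀·a^5·ρ / (5!(1-ρ)²) = 0.05956 × 165.3817 × 0.5556 / (120 × 0.1975) = 0.2309
Wq = Lq/λ = 0.2309/17.5 = 0.01319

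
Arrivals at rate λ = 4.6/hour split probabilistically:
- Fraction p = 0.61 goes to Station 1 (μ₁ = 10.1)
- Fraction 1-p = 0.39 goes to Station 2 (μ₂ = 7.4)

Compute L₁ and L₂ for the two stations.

Effective rates: λ₁ = 4.6×0.61 = 2.806, λ₂ = 4.6×0.39 = 1.794
Station 1: ρ₁ = 2.806/10.1 = 0.2778, L₁ = ρ₁/(1-ρ₁) = 0.2778/(1-0.2778) = 0.3847
Station 2: ρ₂ = 1.794/7.4 = 0.2424, L₂ = ρ₂/(1-ρ₂) = 0.2424/(1-0.2424) = 0.3200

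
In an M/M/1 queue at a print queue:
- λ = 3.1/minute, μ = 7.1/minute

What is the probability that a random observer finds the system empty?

ρ = λ/μ = 3.1/7.1 = 0.4366
P(0) = 1 - ρ = 1 - 0.4366 = 0.5634
The server is idle 56.34% of the time.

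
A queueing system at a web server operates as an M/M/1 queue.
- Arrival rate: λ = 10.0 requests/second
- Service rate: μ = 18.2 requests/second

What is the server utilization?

Server utilization: ρ = λ/μ
ρ = 10.0/18.2 = 0.5495
The server is busy 54.95% of the time.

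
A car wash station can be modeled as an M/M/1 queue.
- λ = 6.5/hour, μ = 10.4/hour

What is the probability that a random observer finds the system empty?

ρ = λ/μ = 6.5/10.4 = 0.6250
P(0) = 1 - ρ = 1 - 0.6250 = 0.3750
The server is idle 37.50% of the time.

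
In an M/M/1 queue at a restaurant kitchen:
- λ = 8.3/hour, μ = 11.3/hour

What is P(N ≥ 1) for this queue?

ρ = λ/μ = 8.3/11.3 = 0.7345
P(N ≥ n) = ρⁿ
P(N ≥ 1) = 0.7345^1
P(N ≥ 1) = 0.7345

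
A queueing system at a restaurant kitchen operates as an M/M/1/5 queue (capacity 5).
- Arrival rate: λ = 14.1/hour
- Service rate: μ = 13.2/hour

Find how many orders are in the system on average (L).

ρ = λ/μ = 14.1/13.2 = 1.0682
P₀ = (1-ρ)/(1-ρ^(K+1)) = (1-1.0682)/(1-1.0682^6) = -0.06820/-0.4856 = 0.1404
P_K = P₀×ρ^K = 0.1404 × 1.0682^5 = 0.1404 × 1.3908 = 0.1953
L = ρ[1 - (K+1)ρ^K + Kρ^(K+1)] / [(1-ρ)(1-ρ^(K+1))]
L = 1.0682 × (1 - 6×1.390794 + 5×1.485646) / ((1 - 1.0682) × (1 - 1.485646)) = 2.6919 orders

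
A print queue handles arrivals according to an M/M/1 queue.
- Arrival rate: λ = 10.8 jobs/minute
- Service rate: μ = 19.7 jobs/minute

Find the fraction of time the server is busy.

Server utilization: ρ = λ/μ
ρ = 10.8/19.7 = 0.5482
The server is busy 54.82% of the time.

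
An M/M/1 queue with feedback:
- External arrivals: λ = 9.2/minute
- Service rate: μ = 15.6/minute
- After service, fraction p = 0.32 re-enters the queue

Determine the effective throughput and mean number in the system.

Effective arrival rate: λ_eff = λ/(1-p) = 9.2/(1-0.32) = 9.2/0.68 = 13.5294
ρ = λ_eff/μ = 13.5294/15.6 = 0.86727
L = ρ/(1-ρ) = 0.86727/(1-0.86727) = 6.5341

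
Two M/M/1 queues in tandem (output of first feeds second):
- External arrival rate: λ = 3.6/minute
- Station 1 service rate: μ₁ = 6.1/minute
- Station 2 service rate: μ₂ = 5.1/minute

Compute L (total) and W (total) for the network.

By Jackson's theorem, each station behaves as independent M/M/1.
Station 1: ρ₁ = 3.6/6.1 = 0.5902, L₁ = ρ₁/(1-ρ₁) = λ/(μ₁-λ) = 3.6/2.50 = 1.4400
Station 2: ρ₂ = 3.6/5.1 = 0.7059, L₂ = ρ₂/(1-ρ₂) = λ/(μ₂-λ) = 3.6/1.50 = 2.4000
Total: L = L₁ + L₂ = 1.4400 + 2.4000 = 3.8400
W = L/λ = 3.8400/3.6 = 1.0667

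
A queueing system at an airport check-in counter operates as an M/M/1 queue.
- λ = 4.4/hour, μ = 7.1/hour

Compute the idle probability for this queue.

ρ = λ/μ = 4.4/7.1 = 0.6197
P(0) = 1 - ρ = 1 - 0.6197 = 0.3803
The server is idle 38.03% of the time.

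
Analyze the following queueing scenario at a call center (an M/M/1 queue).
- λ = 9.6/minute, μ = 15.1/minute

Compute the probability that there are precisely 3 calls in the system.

ρ = λ/μ = 9.6/15.1 = 0.63576
P(n) = (1-ρ)ρⁿ
P(3) = (1-0.63576) × 0.63576^3
P(3) = 0.3642 × 0.2570
P(3) = 0.09360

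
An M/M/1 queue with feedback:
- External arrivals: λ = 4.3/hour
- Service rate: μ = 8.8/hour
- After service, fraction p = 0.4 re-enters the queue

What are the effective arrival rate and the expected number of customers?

Effective arrival rate: λ_eff = λ/(1-p) = 4.3/(1-0.4) = 4.3/0.60 = 7.16667
ρ = λ_eff/μ = 7.16667/8.8 = 0.814394
L = ρ/(1-ρ) = 0.814394/(1-0.814394) = 4.3878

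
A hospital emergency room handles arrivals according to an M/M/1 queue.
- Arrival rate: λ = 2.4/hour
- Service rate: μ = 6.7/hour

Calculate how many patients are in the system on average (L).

ρ = λ/μ = 2.4/6.7 = 0.3582
For M/M/1: L = λ/(μ-λ)
L = 2.4/(6.7-2.4) = 2.4/4.30
L = 0.5581 patients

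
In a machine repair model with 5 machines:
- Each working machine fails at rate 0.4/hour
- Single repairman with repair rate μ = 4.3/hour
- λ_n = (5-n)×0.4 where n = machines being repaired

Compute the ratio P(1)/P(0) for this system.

P(1)/P(0) = ∏_{i=0}^{1-1} λ_i/μ_{i+1}
= (5-0)×0.4/4.3
= 0.4651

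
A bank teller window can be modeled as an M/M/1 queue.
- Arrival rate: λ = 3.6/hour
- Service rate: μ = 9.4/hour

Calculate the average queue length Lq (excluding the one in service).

ρ = λ/μ = 3.6/9.4 = 0.3830
For M/M/1: Lq = λ²/(μ(μ-λ))
Lq = 12.96/(9.4 × 5.80)
Lq = 0.2377 transactions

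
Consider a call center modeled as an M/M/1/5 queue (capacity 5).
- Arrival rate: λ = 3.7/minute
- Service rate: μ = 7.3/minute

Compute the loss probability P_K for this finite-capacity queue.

ρ = λ/μ = 3.7/7.3 = 0.50685
P₀ = (1-ρ)/(1-ρ^(K+1)) = (1-0.50685)/(1-0.50685^6) = 0.49315/0.98305 = 0.5017
P_K = P₀×ρ^K = 0.5017 × 0.50685^5 = 0.5017 × 0.03345 = 0.01678
Blocking probability = 1.68%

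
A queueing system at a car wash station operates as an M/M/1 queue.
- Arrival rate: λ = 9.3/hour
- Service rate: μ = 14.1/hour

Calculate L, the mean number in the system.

ρ = λ/μ = 9.3/14.1 = 0.6596
For M/M/1: L = λ/(μ-λ)
L = 9.3/(14.1-9.3) = 9.3/4.80
L = 1.9375 cars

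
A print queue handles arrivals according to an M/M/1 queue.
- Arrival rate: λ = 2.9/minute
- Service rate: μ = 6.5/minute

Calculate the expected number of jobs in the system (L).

ρ = λ/μ = 2.9/6.5 = 0.4462
For M/M/1: L = λ/(μ-λ)
L = 2.9/(6.5-2.9) = 2.9/3.60
L = 0.8056 jobs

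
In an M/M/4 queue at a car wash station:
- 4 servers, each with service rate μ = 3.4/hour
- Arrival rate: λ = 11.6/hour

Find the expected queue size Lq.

Traffic intensity: ρ = λ/(cμ) = 11.6/(4×3.4) = 0.8529
Since ρ = 0.8529 < 1, system is stable.
Offered load a = λ/μ = cρ = 11.6/3.4 = 3.4118
P₀ = [ Σₙ₌₀^3 aⁿ/n! + a^4/(4!(1-ρ)) ]⁻¹
Σ = a^0/0! + a^1/1! + a^2/2! + a^3/3! = 1.00000 + 3.41176 + 5.82007 + 6.61890 = 16.8507
a^4/(4!(1-ρ)) = 135.4928/(24 × 0.147059) = 38.3896
P₀ = 1/(16.8507 + 38.3896) = 0.01810
Lq = P₀·a^4·ρ / (4!(1-ρ)²) = 0.0181027 × 135.4928 × 0.852941 / (24 × 0.0216263) = 4.0307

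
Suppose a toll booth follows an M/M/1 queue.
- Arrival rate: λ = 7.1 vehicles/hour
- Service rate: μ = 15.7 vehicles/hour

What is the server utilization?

Server utilization: ρ = λ/μ
ρ = 7.1/15.7 = 0.4522
The server is busy 45.22% of the time.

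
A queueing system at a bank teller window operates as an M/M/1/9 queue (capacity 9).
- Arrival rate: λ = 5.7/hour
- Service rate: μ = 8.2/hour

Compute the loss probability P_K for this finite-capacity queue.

ρ = λ/μ = 5.7/8.2 = 0.69512
P₀ = (1-ρ)/(1-ρ^(K+1)) = (1-0.69512)/(1-0.69512^10) = 0.3049/0.9737 = 0.3131
P_K = P₀×ρ^K = 0.3131 × 0.69512^9 = 0.3131 × 0.03789 = 0.01186
Blocking probability = 1.19%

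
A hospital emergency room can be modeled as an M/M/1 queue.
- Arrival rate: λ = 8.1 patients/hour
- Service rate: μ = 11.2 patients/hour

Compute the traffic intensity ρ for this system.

Server utilization: ρ = λ/μ
ρ = 8.1/11.2 = 0.7232
The server is busy 72.32% of the time.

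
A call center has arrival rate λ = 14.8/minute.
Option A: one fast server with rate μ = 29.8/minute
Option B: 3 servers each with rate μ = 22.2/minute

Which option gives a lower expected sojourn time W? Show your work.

Option A: single server μ = 29.8 (M/M/1)
  ρ_A = 14.8/29.8 = 0.4966
  W_A = 1/(μ-λ) = 1/(29.8-14.8) = 1/15.00 = 0.06667

Option B: 3 servers μ = 22.2 (M/M/3)
  ρ_B = λ/(cμ) = 14.8/(3×22.2) = 0.2222
  Offered load a = λ/μ = cρ = 14.8/22.2 = 0.6667
  P₀ = [ Σₙ₌₀^2 aⁿ/n! + a^3/(3!(1-ρ)) ]⁻¹
  Σ = a^0/0! + a^1/1! + a^2/2! = 1.0000 + 0.6667 + 0.2222 = 1.8889
  a^3/(3!(1-ρ)) = 0.2963/(6 × 0.7778) = 0.06349
  P₀ = 1/(1.8889 + 0.06349) = 0.5122
  Lq = P₀·a^3·ρ / (3!(1-ρ)²) = 0.51220 × 0.29630 × 0.22222 / (6 × 0.60494) = 0.009292
  Wq_B = Lq/λ = 0.00929152/14.8 = 0.00062781
  W_B = Wq_B + 1/μ = 0.00062781 + 0.045045 = 0.04567

Since W_B = 0.04567 < W_A = 0.06667, Option B (multiple servers) has the shorter time in system.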